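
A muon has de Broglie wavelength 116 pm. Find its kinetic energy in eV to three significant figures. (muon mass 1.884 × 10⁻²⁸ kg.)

KE = 0.541 eV

p = h/λ = 6.626 × 10⁻³⁴ / 1.160 × 10⁻¹⁰ = 5.712 × 10⁻²⁴ kg·m/s.
KE = p²/(2m) = (5.712 × 10⁻²⁴)² / (2 × 1.884 × 10⁻²⁸) = 8.659 × 10⁻²⁰ J = 0.541 eV.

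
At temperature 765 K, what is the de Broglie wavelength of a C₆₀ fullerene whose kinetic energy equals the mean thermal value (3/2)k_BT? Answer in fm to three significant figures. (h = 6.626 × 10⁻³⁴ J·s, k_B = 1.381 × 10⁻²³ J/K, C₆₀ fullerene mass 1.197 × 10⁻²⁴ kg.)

λ = 3400 fm

KE = (3/2)k_BT = 1.5 × 1.381 × 10⁻²³ × 765 = 1.585 × 10⁻²⁰ J.
p = √(2mKE) = √(2 × 1.197 × 10⁻²⁴ × 1.585 × 10⁻²⁰) = 1.948 × 10⁻²² kg·m/s.
λ = h/p = 3.40 × 10⁻¹² m = 3400 fm.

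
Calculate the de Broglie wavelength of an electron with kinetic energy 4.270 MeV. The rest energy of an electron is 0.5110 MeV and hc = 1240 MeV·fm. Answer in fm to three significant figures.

λ = 261 fm

Total energy E = KE + m₀c² = 4.270 + 0.5110 = 4.7810 MeV.
(pc)² = E² − (m₀c²)² = (4.7810)² − (0.5110)² = 22.60 MeV², so pc = 4.754 MeV.
λ = hc/(pc) = 1240 MeV·fm / 4.754 MeV = 261 fm.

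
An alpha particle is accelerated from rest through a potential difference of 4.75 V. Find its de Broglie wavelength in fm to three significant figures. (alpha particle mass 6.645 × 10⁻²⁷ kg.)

λ = 4660 fm

KE = 2eV = 2 × 1.602 × 10⁻¹⁹ × 4.750 = 1.522 × 10⁻¹⁸ J.
p = √(2mKE) = √(2 × 6.645 × 10⁻²⁷ × 1.522 × 10⁻¹⁸) = 1.422 × 10⁻²² kg·m/s.
λ = h/p = 6.626 × 10⁻³⁴ / 1.422 × 10⁻²² = 4.66 × 10⁻¹² m = 4660 fm.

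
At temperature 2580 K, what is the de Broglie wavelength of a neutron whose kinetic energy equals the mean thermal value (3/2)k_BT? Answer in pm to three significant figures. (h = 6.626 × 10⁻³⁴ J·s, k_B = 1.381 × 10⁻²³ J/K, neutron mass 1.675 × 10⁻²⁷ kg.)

λ = 49.5 pm

KE = (3/2)k_BT = 1.5 × 1.381 × 10⁻²³ × 2580 = 5.344 × 10⁻²⁰ J.
p = √(2mKE) = √(2 × 1.675 × 10⁻²⁷ × 5.344 × 10⁻²⁰) = 1.338 × 10⁻²³ kg·m/s.
λ = h/p = 4.95 × 10⁻¹¹ m = 49.5 pm.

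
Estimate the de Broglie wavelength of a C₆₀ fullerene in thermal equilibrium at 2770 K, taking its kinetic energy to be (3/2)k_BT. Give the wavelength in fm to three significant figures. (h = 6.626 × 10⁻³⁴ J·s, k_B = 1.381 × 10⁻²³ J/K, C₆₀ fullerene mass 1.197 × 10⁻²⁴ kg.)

KE = (3/2)k_BT = 1.5 × 1.381 × 10⁻²³ × 2770 = 5.738 × 10⁻²⁰ J.
p = √(2mKE) = √(2 × 1.197 × 10⁻²⁴ × 5.738 × 10⁻²⁰) = 3.706 × 10⁻²² kg·m/s.
λ = h/p = 1.79 × 10⁻¹² m = 1790 fm.

λ = 1790 fm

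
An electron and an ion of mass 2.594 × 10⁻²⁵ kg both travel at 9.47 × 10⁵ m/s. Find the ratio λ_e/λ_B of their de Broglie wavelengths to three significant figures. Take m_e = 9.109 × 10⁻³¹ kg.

λ_e/λ_B = 2.85 × 10⁵

At fixed v, p = mv so λ = h/(mv) ∝ 1/m.
λ_e/λ_B = m_B/m_e = 2.594 × 10⁻²⁵/9.109 × 10⁻³¹ = 2.85 × 10⁵.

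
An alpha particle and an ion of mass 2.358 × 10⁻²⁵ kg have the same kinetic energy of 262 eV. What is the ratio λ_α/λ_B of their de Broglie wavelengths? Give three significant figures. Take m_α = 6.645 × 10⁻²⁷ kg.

At fixed KE, p = √(2mKE) so λ = h/p ∝ 1/√m.
λ_α/λ_B = √(m_B/m_α) = √(2.358 × 10⁻²⁵/6.645 × 10⁻²⁷) = √(35.49) = 5.96.

λ_α/λ_B = 5.96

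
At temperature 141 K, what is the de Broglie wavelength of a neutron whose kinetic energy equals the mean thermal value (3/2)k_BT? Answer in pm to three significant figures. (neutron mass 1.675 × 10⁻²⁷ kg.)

KE = (3/2)k_BT = 1.5 × 1.381 × 10⁻²³ × 141 = 2.921 × 10⁻²¹ J.
p = √(2mKE) = √(2 × 1.675 × 10⁻²⁷ × 2.921 × 10⁻²¹) = 3.128 × 10⁻²⁴ kg·m/s.
λ = h/p = 2.12 × 10⁻¹⁰ m = 212 pm.

λ = 212 pm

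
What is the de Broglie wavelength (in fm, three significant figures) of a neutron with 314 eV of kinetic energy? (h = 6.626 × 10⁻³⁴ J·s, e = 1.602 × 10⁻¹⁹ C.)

KE = 314 eV = 5.030 × 10⁻¹⁷ J.
p = √(2mKE) = √(2 × 1.675 × 10⁻²⁷ × 5.030 × 10⁻¹⁷) = 4.105 × 10⁻²² kg·m/s.
λ = h/p = 6.626 × 10⁻³⁴ / 4.105 × 10⁻²² = 1.61 × 10⁻¹² m = 1610 fm.

λ = 1610 fm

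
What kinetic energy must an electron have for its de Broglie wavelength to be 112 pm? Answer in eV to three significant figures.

KE = 120 eV

p = h/λ = 6.626 × 10⁻³⁴ / 1.120 × 10⁻¹⁰ = 5.916 × 10⁻²⁴ kg·m/s.
KE = p²/(2m) = (5.916 × 10⁻²⁴)² / (2 × 9.109 × 10⁻³¹) = 1.921 × 10⁻¹⁷ J = 120 eV.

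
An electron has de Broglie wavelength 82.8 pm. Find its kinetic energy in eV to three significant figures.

p = h/λ = 6.626 × 10⁻³⁴ / 8.280 × 10⁻¹¹ = 8.002 × 10⁻²⁴ kg·m/s.
KE = p²/(2m) = (8.002 × 10⁻²⁴)² / (2 × 9.109 × 10⁻³¹) = 3.515 × 10⁻¹⁷ J = 219 eV.

KE = 219 eV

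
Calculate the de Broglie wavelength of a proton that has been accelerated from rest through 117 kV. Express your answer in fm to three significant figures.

KE = eV = 1.602 × 10⁻¹⁹ × 1.170 × 10⁵ = 1.874 × 10⁻¹⁴ J.
p = √(2mKE) = √(2 × 1.673 × 10⁻²⁷ × 1.874 × 10⁻¹⁴) = 7.919 × 10⁻²¹ kg·m/s.
λ = h/p = 6.626 × 10⁻³⁴ / 7.919 × 10⁻²¹ = 8.37 × 10⁻¹⁴ m = 83.7 fm.

λ = 83.7 fm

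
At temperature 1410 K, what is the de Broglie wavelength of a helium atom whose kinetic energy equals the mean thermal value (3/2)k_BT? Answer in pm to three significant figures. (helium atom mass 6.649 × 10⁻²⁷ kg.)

KE = (3/2)k_BT = 1.5 × 1.381 × 10⁻²³ × 1410 = 2.921 × 10⁻²⁰ J.
p = √(2mKE) = √(2 × 6.649 × 10⁻²⁷ × 2.921 × 10⁻²⁰) = 1.971 × 10⁻²³ kg·m/s.
λ = h/p = 3.36 × 10⁻¹¹ m = 33.6 pm.

λ = 33.6 pm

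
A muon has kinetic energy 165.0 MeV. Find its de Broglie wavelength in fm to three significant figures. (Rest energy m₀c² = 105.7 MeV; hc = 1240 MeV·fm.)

Total energy E = KE + m₀c² = 165.0 + 105.7 = 270.7 MeV.
(pc)² = E² − (m₀c²)² = (270.7)² − (105.7)² = 6.211 × 10⁴ MeV², so pc = 249.2 MeV.
λ = hc/(pc) = 1240 MeV·fm / 249.2 MeV = 4.98 fm.

λ = 4.98 fm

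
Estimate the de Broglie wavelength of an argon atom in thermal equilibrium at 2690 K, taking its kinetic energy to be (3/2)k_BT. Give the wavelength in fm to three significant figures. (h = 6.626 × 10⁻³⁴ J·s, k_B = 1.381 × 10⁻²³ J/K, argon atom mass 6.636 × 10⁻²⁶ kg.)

λ = 7700 fm

KE = (3/2)k_BT = 1.5 × 1.381 × 10⁻²³ × 2690 = 5.572 × 10⁻²⁰ J.
p = √(2mKE) = √(2 × 6.636 × 10⁻²⁶ × 5.572 × 10⁻²⁰) = 8.600 × 10⁻²³ kg·m/s.
λ = h/p = 7.70 × 10⁻¹² m = 7700 fm.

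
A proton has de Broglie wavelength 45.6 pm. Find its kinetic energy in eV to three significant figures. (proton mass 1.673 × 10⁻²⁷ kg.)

KE = 0.394 eV

p = h/λ = 6.626 × 10⁻³⁴ / 4.560 × 10⁻¹¹ = 1.453 × 10⁻²³ kg·m/s.
KE = p²/(2m) = (1.453 × 10⁻²³)² / (2 × 1.673 × 10⁻²⁷) = 6.310 × 10⁻²⁰ J = 0.394 eV.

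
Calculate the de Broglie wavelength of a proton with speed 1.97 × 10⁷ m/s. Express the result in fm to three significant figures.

λ = 20.1 fm

p = mv = 1.673 × 10⁻²⁷ × 1.97 × 10⁷ = 3.296 × 10⁻²⁰ kg·m/s.
λ = h/p = 6.626 × 10⁻³⁴ / 3.296 × 10⁻²⁰ = 2.01 × 10⁻¹⁴ m = 20.1 fm.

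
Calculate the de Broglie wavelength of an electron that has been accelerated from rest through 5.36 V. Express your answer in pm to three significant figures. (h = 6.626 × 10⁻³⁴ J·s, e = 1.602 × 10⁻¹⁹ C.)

KE = eV = 1.602 × 10⁻¹⁹ × 5.360 = 8.587 × 10⁻¹⁹ J.
p = √(2mKE) = √(2 × 9.109 × 10⁻³¹ × 8.587 × 10⁻¹⁹) = 1.251 × 10⁻²⁴ kg·m/s.
λ = h/p = 6.626 × 10⁻³⁴ / 1.251 × 10⁻²⁴ = 5.30 × 10⁻¹⁰ m = 530 pm.

λ = 530 pm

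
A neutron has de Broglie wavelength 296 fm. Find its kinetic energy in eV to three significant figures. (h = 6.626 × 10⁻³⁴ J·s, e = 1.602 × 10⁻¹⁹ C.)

p = h/λ = 6.626 × 10⁻³⁴ / 2.960 × 10⁻¹³ = 2.239 × 10⁻²¹ kg·m/s.
KE = p²/(2m) = (2.239 × 10⁻²¹)² / (2 × 1.675 × 10⁻²⁷) = 1.496 × 10⁻¹⁵ J = 9340 eV.

KE = 9340 eV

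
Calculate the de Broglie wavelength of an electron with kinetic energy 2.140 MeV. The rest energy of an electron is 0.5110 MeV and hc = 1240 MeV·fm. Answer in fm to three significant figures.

Total energy E = KE + m₀c² = 2.140 + 0.5110 = 2.6510 MeV.
(pc)² = E² − (m₀c²)² = (2.6510)² − (0.5110)² = 6.767 MeV², so pc = 2.601 MeV.
λ = hc/(pc) = 1240 MeV·fm / 2.601 MeV = 477 fm.

λ = 477 fm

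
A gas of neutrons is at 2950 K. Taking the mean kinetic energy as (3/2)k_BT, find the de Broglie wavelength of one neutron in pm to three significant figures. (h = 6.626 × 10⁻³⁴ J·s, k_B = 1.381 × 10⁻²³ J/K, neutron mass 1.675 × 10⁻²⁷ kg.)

KE = (3/2)k_BT = 1.5 × 1.381 × 10⁻²³ × 2950 = 6.111 × 10⁻²⁰ J.
p = √(2mKE) = √(2 × 1.675 × 10⁻²⁷ × 6.111 × 10⁻²⁰) = 1.431 × 10⁻²³ kg·m/s.
λ = h/p = 4.63 × 10⁻¹¹ m = 46.3 pm.

λ = 46.3 pm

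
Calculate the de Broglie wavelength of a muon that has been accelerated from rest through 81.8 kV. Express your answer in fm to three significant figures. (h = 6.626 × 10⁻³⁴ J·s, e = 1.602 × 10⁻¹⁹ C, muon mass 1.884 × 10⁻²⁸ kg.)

KE = eV = 1.602 × 10⁻¹⁹ × 8.180 × 10⁴ = 1.310 × 10⁻¹⁴ J.
p = √(2mKE) = √(2 × 1.884 × 10⁻²⁸ × 1.310 × 10⁻¹⁴) = 2.222 × 10⁻²¹ kg·m/s.
λ = h/p = 6.626 × 10⁻³⁴ / 2.222 × 10⁻²¹ = 2.98 × 10⁻¹³ m = 298 fm.

λ = 298 fm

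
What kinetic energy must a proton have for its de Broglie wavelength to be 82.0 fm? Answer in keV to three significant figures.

KE = 122 keV

p = h/λ = 6.626 × 10⁻³⁴ / 8.200 × 10⁻¹⁴ = 8.080 × 10⁻²¹ kg·m/s.
KE = p²/(2m) = (8.080 × 10⁻²¹)² / (2 × 1.673 × 10⁻²⁷) = 1.951 × 10⁻¹⁴ J = 122 keV.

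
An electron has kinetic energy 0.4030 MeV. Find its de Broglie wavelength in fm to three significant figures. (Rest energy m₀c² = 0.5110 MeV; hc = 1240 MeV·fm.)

λ = 1640 fm

Total energy E = KE + m₀c² = 0.4030 + 0.5110 = 0.9140 MeV.
(pc)² = E² − (m₀c²)² = (0.9140)² − (0.5110)² = 0.5743 MeV², so pc = 0.7578 MeV.
λ = hc/(pc) = 1240 MeV·fm / 0.7578 MeV = 1640 fm.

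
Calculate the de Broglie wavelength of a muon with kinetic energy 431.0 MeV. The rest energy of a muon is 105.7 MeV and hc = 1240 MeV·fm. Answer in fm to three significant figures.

Total energy E = KE + m₀c² = 431.0 + 105.7 = 536.7 MeV.
(pc)² = E² − (m₀c²)² = (536.7)² − (105.7)² = 2.769 × 10⁵ MeV², so pc = 526.2 MeV.
λ = hc/(pc) = 1240 MeV·fm / 526.2 MeV = 2.36 fm.

λ = 2.36 fm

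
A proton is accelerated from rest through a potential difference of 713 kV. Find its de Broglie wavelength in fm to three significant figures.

λ = 33.9 fm

KE = eV = 1.602 × 10⁻¹⁹ × 7.130 × 10⁵ = 1.142 × 10⁻¹³ J.
p = √(2mKE) = √(2 × 1.673 × 10⁻²⁷ × 1.142 × 10⁻¹³) = 1.955 × 10⁻²⁰ kg·m/s.
λ = h/p = 6.626 × 10⁻³⁴ / 1.955 × 10⁻²⁰ = 3.39 × 10⁻¹⁴ m = 33.9 fm.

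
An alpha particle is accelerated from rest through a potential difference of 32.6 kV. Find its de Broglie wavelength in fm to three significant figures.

λ = 56.2 fm

KE = 2eV = 2 × 1.602 × 10⁻¹⁹ × 3.260 × 10⁴ = 1.045 × 10⁻¹⁴ J.
p = √(2mKE) = √(2 × 6.645 × 10⁻²⁷ × 1.045 × 10⁻¹⁴) = 1.178 × 10⁻²⁰ kg·m/s.
λ = h/p = 6.626 × 10⁻³⁴ / 1.178 × 10⁻²⁰ = 5.62 × 10⁻¹⁴ m = 56.2 fm.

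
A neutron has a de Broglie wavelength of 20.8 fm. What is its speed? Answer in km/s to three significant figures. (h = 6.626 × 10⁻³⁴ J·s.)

p = h/λ = 6.626 × 10⁻³⁴ / 2.080 × 10⁻¹⁴ = 3.186 × 10⁻²⁰ kg·m/s.
v = p/m = 3.186 × 10⁻²⁰ / 1.675 × 10⁻²⁷ = 1.90 × 10⁷ m/s = 1.90 × 10⁴ km/s.

v = 1.90 × 10⁴ km/s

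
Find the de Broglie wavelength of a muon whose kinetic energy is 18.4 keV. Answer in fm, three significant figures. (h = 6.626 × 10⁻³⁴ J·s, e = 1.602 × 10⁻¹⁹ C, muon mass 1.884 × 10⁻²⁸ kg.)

λ = 629 fm

KE = 18.4 keV = 2.948 × 10⁻¹⁵ J.
p = √(2mKE) = √(2 × 1.884 × 10⁻²⁸ × 2.948 × 10⁻¹⁵) = 1.054 × 10⁻²¹ kg·m/s.
λ = h/p = 6.626 × 10⁻³⁴ / 1.054 × 10⁻²¹ = 6.29 × 10⁻¹³ m = 629 fm.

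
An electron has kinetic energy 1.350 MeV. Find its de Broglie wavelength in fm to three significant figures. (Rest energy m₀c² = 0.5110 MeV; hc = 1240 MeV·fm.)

Total energy E = KE + m₀c² = 1.350 + 0.5110 = 1.8610 MeV.
(pc)² = E² − (m₀c²)² = (1.8610)² − (0.5110)² = 3.202 MeV², so pc = 1.789 MeV.
λ = hc/(pc) = 1240 MeV·fm / 1.789 MeV = 693 fm.

λ = 693 fm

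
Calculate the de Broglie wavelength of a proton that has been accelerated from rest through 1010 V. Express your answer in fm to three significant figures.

λ = 901 fm

KE = eV = 1.602 × 10⁻¹⁹ × 1010 = 1.618 × 10⁻¹⁶ J.
p = √(2mKE) = √(2 × 1.673 × 10⁻²⁷ × 1.618 × 10⁻¹⁶) = 7.358 × 10⁻²² kg·m/s.
λ = h/p = 6.626 × 10⁻³⁴ / 7.358 × 10⁻²² = 9.01 × 10⁻¹³ m = 901 fm.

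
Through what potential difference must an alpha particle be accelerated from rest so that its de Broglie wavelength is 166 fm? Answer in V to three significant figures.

p = h/λ = 6.626 × 10⁻³⁴ / 1.660 × 10⁻¹³ = 3.992 × 10⁻²¹ kg·m/s.
KE = p²/(2m) = 1.199 × 10⁻¹⁵ J.
V = KE/2e = 1.199 × 10⁻¹⁵ / (2 × 1.602 × 10⁻¹⁹) = 3740 V.

V = 3740 V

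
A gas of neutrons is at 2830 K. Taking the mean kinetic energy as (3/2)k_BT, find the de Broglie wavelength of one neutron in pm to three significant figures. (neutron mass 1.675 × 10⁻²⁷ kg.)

λ = 47.3 pm

KE = (3/2)k_BT = 1.5 × 1.381 × 10⁻²³ × 2830 = 5.862 × 10⁻²⁰ J.
p = √(2mKE) = √(2 × 1.675 × 10⁻²⁷ × 5.862 × 10⁻²⁰) = 1.401 × 10⁻²³ kg·m/s.
λ = h/p = 4.73 × 10⁻¹¹ m = 47.3 pm.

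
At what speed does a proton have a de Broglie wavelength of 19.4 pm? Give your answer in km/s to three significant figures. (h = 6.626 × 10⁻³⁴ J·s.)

v = 20.4 km/s

p = h/λ = 6.626 × 10⁻³⁴ / 1.940 × 10⁻¹¹ = 3.415 × 10⁻²³ kg·m/s.
v = p/m = 3.415 × 10⁻²³ / 1.673 × 10⁻²⁷ = 2.04 × 10⁴ m/s = 20.4 km/s.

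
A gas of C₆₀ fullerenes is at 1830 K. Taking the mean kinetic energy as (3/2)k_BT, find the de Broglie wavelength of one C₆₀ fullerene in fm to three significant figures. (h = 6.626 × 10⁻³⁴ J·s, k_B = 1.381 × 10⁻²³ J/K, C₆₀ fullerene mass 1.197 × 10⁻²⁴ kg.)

λ = 2200 fm

KE = (3/2)k_BT = 1.5 × 1.381 × 10⁻²³ × 1830 = 3.791 × 10⁻²⁰ J.
p = √(2mKE) = √(2 × 1.197 × 10⁻²⁴ × 3.791 × 10⁻²⁰) = 3.013 × 10⁻²² kg·m/s.
λ = h/p = 2.20 × 10⁻¹² m = 2200 fm.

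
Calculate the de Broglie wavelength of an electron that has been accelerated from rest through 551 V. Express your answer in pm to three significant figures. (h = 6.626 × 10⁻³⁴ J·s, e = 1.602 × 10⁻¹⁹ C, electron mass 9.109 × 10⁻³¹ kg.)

λ = 52.3 pm

KE = eV = 1.602 × 10⁻¹⁹ × 551.0 = 8.827 × 10⁻¹⁷ J.
p = √(2mKE) = √(2 × 9.109 × 10⁻³¹ × 8.827 × 10⁻¹⁷) = 1.268 × 10⁻²³ kg·m/s.
λ = h/p = 6.626 × 10⁻³⁴ / 1.268 × 10⁻²³ = 5.23 × 10⁻¹¹ m = 52.3 pm.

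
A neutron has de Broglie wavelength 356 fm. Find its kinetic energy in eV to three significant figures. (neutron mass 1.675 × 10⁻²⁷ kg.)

KE = 6450 eV

p = h/λ = 6.626 × 10⁻³⁴ / 3.560 × 10⁻¹³ = 1.861 × 10⁻²¹ kg·m/s.
KE = p²/(2m) = (1.861 × 10⁻²¹)² / (2 × 1.675 × 10⁻²⁷) = 1.034 × 10⁻¹⁵ J = 6450 eV.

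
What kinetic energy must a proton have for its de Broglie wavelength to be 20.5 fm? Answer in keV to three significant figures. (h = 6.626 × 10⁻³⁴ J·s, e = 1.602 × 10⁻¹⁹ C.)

KE = 1950 keV

p = h/λ = 6.626 × 10⁻³⁴ / 2.050 × 10⁻¹⁴ = 3.232 × 10⁻²⁰ kg·m/s.
KE = p²/(2m) = (3.232 × 10⁻²⁰)² / (2 × 1.673 × 10⁻²⁷) = 3.122 × 10⁻¹³ J = 1950 keV.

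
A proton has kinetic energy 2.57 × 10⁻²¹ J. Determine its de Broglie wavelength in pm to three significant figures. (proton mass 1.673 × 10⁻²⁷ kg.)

λ = 226 pm

p = √(2mKE) = √(2 × 1.673 × 10⁻²⁷ × 2.570 × 10⁻²¹) = 2.932 × 10⁻²⁴ kg·m/s.
λ = h/p = 6.626 × 10⁻³⁴ / 2.932 × 10⁻²⁴ = 2.26 × 10⁻¹⁰ m = 226 pm.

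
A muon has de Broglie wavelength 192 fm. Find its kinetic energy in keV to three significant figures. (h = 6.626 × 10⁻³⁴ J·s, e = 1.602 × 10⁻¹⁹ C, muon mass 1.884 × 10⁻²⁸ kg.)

KE = 197 keV

p = h/λ = 6.626 × 10⁻³⁴ / 1.920 × 10⁻¹³ = 3.451 × 10⁻²¹ kg·m/s.
KE = p²/(2m) = (3.451 × 10⁻²¹)² / (2 × 1.884 × 10⁻²⁸) = 3.161 × 10⁻¹⁴ J = 197 keV.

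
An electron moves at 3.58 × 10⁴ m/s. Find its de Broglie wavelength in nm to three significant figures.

p = mv = 9.109 × 10⁻³¹ × 3.58 × 10⁴ = 3.261 × 10⁻²⁶ kg·m/s.
λ = h/p = 6.626 × 10⁻³⁴ / 3.261 × 10⁻²⁶ = 2.03 × 10⁻⁸ m = 20.3 nm.

λ = 20.3 nm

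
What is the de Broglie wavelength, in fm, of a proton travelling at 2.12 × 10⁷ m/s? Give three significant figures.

λ = 18.7 fm

p = mv = 1.673 × 10⁻²⁷ × 2.12 × 10⁷ = 3.547 × 10⁻²⁰ kg·m/s.
λ = h/p = 6.626 × 10⁻³⁴ / 3.547 × 10⁻²⁰ = 1.87 × 10⁻¹⁴ m = 18.7 fm.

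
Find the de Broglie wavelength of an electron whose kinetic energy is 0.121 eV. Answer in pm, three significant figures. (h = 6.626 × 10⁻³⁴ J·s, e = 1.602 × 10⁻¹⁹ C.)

λ = 3530 pm

KE = 0.121 eV = 1.938 × 10⁻²⁰ J.
p = √(2mKE) = √(2 × 9.109 × 10⁻³¹ × 1.938 × 10⁻²⁰) = 1.879 × 10⁻²⁵ kg·m/s.
λ = h/p = 6.626 × 10⁻³⁴ / 1.879 × 10⁻²⁵ = 3.53 × 10⁻⁹ m = 3530 pm.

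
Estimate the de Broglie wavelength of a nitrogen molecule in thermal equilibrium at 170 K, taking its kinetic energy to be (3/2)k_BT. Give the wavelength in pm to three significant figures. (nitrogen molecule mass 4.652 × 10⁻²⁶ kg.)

KE = (3/2)k_BT = 1.5 × 1.381 × 10⁻²³ × 170 = 3.522 × 10⁻²¹ J.
p = √(2mKE) = √(2 × 4.652 × 10⁻²⁶ × 3.522 × 10⁻²¹) = 1.810 × 10⁻²³ kg·m/s.
λ = h/p = 3.66 × 10⁻¹¹ m = 36.6 pm.

λ = 36.6 pm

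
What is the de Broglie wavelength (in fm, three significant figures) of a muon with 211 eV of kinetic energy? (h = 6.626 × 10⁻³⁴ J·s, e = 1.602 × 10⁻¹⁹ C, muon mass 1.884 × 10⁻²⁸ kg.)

λ = 5870 fm

KE = 211 eV = 3.380 × 10⁻¹⁷ J.
p = √(2mKE) = √(2 × 1.884 × 10⁻²⁸ × 3.380 × 10⁻¹⁷) = 1.129 × 10⁻²² kg·m/s.
λ = h/p = 6.626 × 10⁻³⁴ / 1.129 × 10⁻²² = 5.87 × 10⁻¹² m = 5870 fm.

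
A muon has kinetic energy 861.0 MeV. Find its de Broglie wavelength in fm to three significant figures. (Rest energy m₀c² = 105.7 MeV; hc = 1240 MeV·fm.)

Total energy E = KE + m₀c² = 861.0 + 105.7 = 966.7 MeV.
(pc)² = E² − (m₀c²)² = (966.7)² − (105.7)² = 9.233 × 10⁵ MeV², so pc = 960.9 MeV.
λ = hc/(pc) = 1240 MeV·fm / 960.9 MeV = 1.29 fm.

λ = 1.29 fm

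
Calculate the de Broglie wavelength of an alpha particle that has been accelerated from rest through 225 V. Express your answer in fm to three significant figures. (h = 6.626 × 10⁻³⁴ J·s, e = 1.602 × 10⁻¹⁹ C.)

KE = 2eV = 2 × 1.602 × 10⁻¹⁹ × 225.0 = 7.209 × 10⁻¹⁷ J.
p = √(2mKE) = √(2 × 6.645 × 10⁻²⁷ × 7.209 × 10⁻¹⁷) = 9.788 × 10⁻²² kg·m/s.
λ = h/p = 6.626 × 10⁻³⁴ / 9.788 × 10⁻²² = 6.77 × 10⁻¹³ m = 677 fm.

λ = 677 fm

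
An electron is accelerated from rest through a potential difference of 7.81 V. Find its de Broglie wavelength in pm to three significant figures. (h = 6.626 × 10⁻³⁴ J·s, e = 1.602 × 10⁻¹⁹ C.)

KE = eV = 1.602 × 10⁻¹⁹ × 7.810 = 1.251 × 10⁻¹⁸ J.
p = √(2mKE) = √(2 × 9.109 × 10⁻³¹ × 1.251 × 10⁻¹⁸) = 1.510 × 10⁻²⁴ kg·m/s.
λ = h/p = 6.626 × 10⁻³⁴ / 1.510 × 10⁻²⁴ = 4.39 × 10⁻¹⁰ m = 439 pm.

λ = 439 pm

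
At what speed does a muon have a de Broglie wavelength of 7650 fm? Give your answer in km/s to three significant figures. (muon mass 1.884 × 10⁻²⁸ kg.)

p = h/λ = 6.626 × 10⁻³⁴ / 7.650 × 10⁻¹² = 8.661 × 10⁻²³ kg·m/s.
v = p/m = 8.661 × 10⁻²³ / 1.884 × 10⁻²⁸ = 4.60 × 10⁵ m/s = 460 km/s.

v = 460 km/s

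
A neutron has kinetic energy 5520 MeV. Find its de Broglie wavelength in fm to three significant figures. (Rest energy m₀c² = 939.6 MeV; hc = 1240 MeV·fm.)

λ = 0.194 fm

Total energy E = KE + m₀c² = 5520 + 939.6 = 6459.6 MeV.
(pc)² = E² − (m₀c²)² = (6459.6)² − (939.6)² = 4.084 × 10⁷ MeV², so pc = 6391 MeV.
λ = hc/(pc) = 1240 MeV·fm / 6391 MeV = 0.194 fm.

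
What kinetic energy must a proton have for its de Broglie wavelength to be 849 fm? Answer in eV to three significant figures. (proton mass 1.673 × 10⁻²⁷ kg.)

KE = 1140 eV

p = h/λ = 6.626 × 10⁻³⁴ / 8.490 × 10⁻¹³ = 7.804 × 10⁻²² kg·m/s.
KE = p²/(2m) = (7.804 × 10⁻²²)² / (2 × 1.673 × 10⁻²⁷) = 1.820 × 10⁻¹⁶ J = 1140 eV.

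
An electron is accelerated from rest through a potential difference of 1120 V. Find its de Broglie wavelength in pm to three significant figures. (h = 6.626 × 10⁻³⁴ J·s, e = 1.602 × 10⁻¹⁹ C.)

KE = eV = 1.602 × 10⁻¹⁹ × 1120 = 1.794 × 10⁻¹⁶ J.
p = √(2mKE) = √(2 × 9.109 × 10⁻³¹ × 1.794 × 10⁻¹⁶) = 1.808 × 10⁻²³ kg·m/s.
λ = h/p = 6.626 × 10⁻³⁴ / 1.808 × 10⁻²³ = 3.66 × 10⁻¹¹ m = 36.6 pm.

λ = 36.6 pm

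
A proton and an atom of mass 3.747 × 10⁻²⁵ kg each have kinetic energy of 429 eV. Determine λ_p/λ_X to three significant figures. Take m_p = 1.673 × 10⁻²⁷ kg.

λ_p/λ_X = 15.0

At fixed KE, p = √(2mKE) so λ = h/p ∝ 1/√m.
λ_p/λ_X = √(m_X/m_p) = √(3.747 × 10⁻²⁵/1.673 × 10⁻²⁷) = √(224.0) = 15.0.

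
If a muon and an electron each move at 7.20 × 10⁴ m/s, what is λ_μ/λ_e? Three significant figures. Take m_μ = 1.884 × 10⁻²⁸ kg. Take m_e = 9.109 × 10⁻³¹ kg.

At fixed v, p = mv so λ = h/(mv) ∝ 1/m.
λ_μ/λ_e = m_e/m_μ = 9.109 × 10⁻³¹/1.884 × 10⁻²⁸ = 4.83 × 10⁻³.

λ_μ/λ_e = 4.83 × 10⁻³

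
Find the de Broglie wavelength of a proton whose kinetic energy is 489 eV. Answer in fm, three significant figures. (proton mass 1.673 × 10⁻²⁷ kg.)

λ = 1290 fm

KE = 489 eV = 7.834 × 10⁻¹⁷ J.
p = √(2mKE) = √(2 × 1.673 × 10⁻²⁷ × 7.834 × 10⁻¹⁷) = 5.120 × 10⁻²² kg·m/s.
λ = h/p = 6.626 × 10⁻³⁴ / 5.120 × 10⁻²² = 1.29 × 10⁻¹² m = 1290 fm.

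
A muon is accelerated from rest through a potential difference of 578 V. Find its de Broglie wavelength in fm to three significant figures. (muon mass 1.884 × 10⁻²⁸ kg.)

λ = 3550 fm

KE = eV = 1.602 × 10⁻¹⁹ × 578.0 = 9.260 × 10⁻¹⁷ J.
p = √(2mKE) = √(2 × 1.884 × 10⁻²⁸ × 9.260 × 10⁻¹⁷) = 1.868 × 10⁻²² kg·m/s.
λ = h/p = 6.626 × 10⁻³⁴ / 1.868 × 10⁻²² = 3.55 × 10⁻¹² m = 3550 fm.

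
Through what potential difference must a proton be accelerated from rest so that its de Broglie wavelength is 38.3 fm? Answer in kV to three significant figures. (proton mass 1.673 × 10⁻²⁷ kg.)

p = h/λ = 6.626 × 10⁻³⁴ / 3.830 × 10⁻¹⁴ = 1.730 × 10⁻²⁰ kg·m/s.
KE = p²/(2m) = 8.945 × 10⁻¹⁴ J.
V = KE/e = 8.945 × 10⁻¹⁴ / (1.602 × 10⁻¹⁹) = 558 kV.

V = 558 kV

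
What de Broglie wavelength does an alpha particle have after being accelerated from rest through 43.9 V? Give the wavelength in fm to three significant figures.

KE = 2eV = 2 × 1.602 × 10⁻¹⁹ × 43.90 = 1.407 × 10⁻¹⁷ J.
p = √(2mKE) = √(2 × 6.645 × 10⁻²⁷ × 1.407 × 10⁻¹⁷) = 4.324 × 10⁻²² kg·m/s.
λ = h/p = 6.626 × 10⁻³⁴ / 4.324 × 10⁻²² = 1.53 × 10⁻¹² m = 1530 fm.

λ = 1530 fm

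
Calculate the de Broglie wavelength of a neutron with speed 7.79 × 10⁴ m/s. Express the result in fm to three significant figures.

p = mv = 1.675 × 10⁻²⁷ × 7.79 × 10⁴ = 1.305 × 10⁻²² kg·m/s.
λ = h/p = 6.626 × 10⁻³⁴ / 1.305 × 10⁻²² = 5.08 × 10⁻¹² m = 5080 fm.

λ = 5080 fm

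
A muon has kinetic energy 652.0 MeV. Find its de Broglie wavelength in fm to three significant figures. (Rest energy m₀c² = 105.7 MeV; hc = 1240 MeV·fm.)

Total energy E = KE + m₀c² = 652.0 + 105.7 = 757.7 MeV.
(pc)² = E² − (m₀c²)² = (757.7)² − (105.7)² = 5.629 × 10⁵ MeV², so pc = 750.3 MeV.
λ = hc/(pc) = 1240 MeV·fm / 750.3 MeV = 1.65 fm.

λ = 1.65 fm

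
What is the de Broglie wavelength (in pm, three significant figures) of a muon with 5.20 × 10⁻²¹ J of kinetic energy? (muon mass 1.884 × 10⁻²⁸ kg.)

λ = 473 pm

p = √(2mKE) = √(2 × 1.884 × 10⁻²⁸ × 5.200 × 10⁻²¹) = 1.400 × 10⁻²⁴ kg·m/s.
λ = h/p = 6.626 × 10⁻³⁴ / 1.400 × 10⁻²⁴ = 4.73 × 10⁻¹⁰ m = 473 pm.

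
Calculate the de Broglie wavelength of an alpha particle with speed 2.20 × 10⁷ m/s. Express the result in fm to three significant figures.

λ = 4.53 fm

p = mv = 6.645 × 10⁻²⁷ × 2.20 × 10⁷ = 1.462 × 10⁻¹⁹ kg·m/s.
λ = h/p = 6.626 × 10⁻³⁴ / 1.462 × 10⁻¹⁹ = 4.53 × 10⁻¹⁵ m = 4.53 fm.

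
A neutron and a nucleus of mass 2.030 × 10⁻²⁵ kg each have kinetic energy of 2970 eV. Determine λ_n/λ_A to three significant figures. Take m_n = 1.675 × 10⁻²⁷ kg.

At fixed KE, p = √(2mKE) so λ = h/p ∝ 1/√m.
λ_n/λ_A = √(m_A/m_n) = √(2.030 × 10⁻²⁵/1.675 × 10⁻²⁷) = √(121.2) = 11.0.

λ_n/λ_A = 11.0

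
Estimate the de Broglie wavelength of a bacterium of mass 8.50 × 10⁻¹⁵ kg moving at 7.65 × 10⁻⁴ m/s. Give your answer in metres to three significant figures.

p = mv = 8.50 × 10⁻¹⁵ × 7.65 × 10⁻⁴ = 6.503 × 10⁻¹⁸ kg·m/s.
λ = h/p = 6.626 × 10⁻³⁴ / 6.503 × 10⁻¹⁸ = 1.02 × 10⁻¹⁶ m.

λ = 1.02 × 10⁻¹⁶ m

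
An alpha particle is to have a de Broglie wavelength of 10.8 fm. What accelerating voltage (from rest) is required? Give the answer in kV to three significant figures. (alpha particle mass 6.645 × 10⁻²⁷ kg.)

p = h/λ = 6.626 × 10⁻³⁴ / 1.080 × 10⁻¹⁴ = 6.135 × 10⁻²⁰ kg·m/s.
KE = p²/(2m) = 2.832 × 10⁻¹³ J.
V = KE/2e = 2.832 × 10⁻¹³ / (2 × 1.602 × 10⁻¹⁹) = 884 kV.

V = 884 kV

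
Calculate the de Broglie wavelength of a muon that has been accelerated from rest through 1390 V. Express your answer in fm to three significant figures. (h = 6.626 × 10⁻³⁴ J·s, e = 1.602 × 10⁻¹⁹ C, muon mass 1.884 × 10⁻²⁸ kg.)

λ = 2290 fm

KE = eV = 1.602 × 10⁻¹⁹ × 1390 = 2.227 × 10⁻¹⁶ J.
p = √(2mKE) = √(2 × 1.884 × 10⁻²⁸ × 2.227 × 10⁻¹⁶) = 2.897 × 10⁻²² kg·m/s.
λ = h/p = 6.626 × 10⁻³⁴ / 2.897 × 10⁻²² = 2.29 × 10⁻¹² m = 2290 fm.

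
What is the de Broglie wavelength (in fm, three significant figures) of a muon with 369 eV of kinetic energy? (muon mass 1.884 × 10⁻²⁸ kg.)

λ = 4440 fm

KE = 369 eV = 5.911 × 10⁻¹⁷ J.
p = √(2mKE) = √(2 × 1.884 × 10⁻²⁸ × 5.911 × 10⁻¹⁷) = 1.492 × 10⁻²² kg·m/s.
λ = h/p = 6.626 × 10⁻³⁴ / 1.492 × 10⁻²² = 4.44 × 10⁻¹² m = 4440 fm.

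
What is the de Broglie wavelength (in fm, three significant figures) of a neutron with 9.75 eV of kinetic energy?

λ = 9160 fm

KE = 9.75 eV = 1.562 × 10⁻¹⁸ J.
p = √(2mKE) = √(2 × 1.675 × 10⁻²⁷ × 1.562 × 10⁻¹⁸) = 7.234 × 10⁻²³ kg·m/s.
λ = h/p = 6.626 × 10⁻³⁴ / 7.234 × 10⁻²³ = 9.16 × 10⁻¹² m = 9160 fm.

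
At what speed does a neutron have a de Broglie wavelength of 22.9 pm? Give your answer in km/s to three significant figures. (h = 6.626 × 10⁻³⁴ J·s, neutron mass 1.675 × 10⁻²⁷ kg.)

p = h/λ = 6.626 × 10⁻³⁴ / 2.290 × 10⁻¹¹ = 2.893 × 10⁻²³ kg·m/s.
v = p/m = 2.893 × 10⁻²³ / 1.675 × 10⁻²⁷ = 1.73 × 10⁴ m/s = 17.3 km/s.

v = 17.3 km/s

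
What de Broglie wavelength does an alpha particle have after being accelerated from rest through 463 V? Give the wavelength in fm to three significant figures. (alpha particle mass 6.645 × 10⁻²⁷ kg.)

λ = 472 fm

KE = 2eV = 2 × 1.602 × 10⁻¹⁹ × 463.0 = 1.483 × 10⁻¹⁶ J.
p = √(2mKE) = √(2 × 6.645 × 10⁻²⁷ × 1.483 × 10⁻¹⁶) = 1.404 × 10⁻²¹ kg·m/s.
λ = h/p = 6.626 × 10⁻³⁴ / 1.404 × 10⁻²¹ = 4.72 × 10⁻¹³ m = 472 fm.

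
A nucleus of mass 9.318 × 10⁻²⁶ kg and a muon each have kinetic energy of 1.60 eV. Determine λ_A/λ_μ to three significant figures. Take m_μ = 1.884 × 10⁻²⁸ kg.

λ_A/λ_μ = 0.0450

At fixed KE, p = √(2mKE) so λ = h/p ∝ 1/√m.
λ_A/λ_μ = √(m_μ/m_A) = √(1.884 × 10⁻²⁸/9.318 × 10⁻²⁶) = √(2.022 × 10⁻³) = 0.0450.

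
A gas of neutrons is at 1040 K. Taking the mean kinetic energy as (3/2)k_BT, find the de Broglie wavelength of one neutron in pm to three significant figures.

λ = 78.0 pm

KE = (3/2)k_BT = 1.5 × 1.381 × 10⁻²³ × 1040 = 2.154 × 10⁻²⁰ J.
p = √(2mKE) = √(2 × 1.675 × 10⁻²⁷ × 2.154 × 10⁻²⁰) = 8.495 × 10⁻²⁴ kg·m/s.
λ = h/p = 7.80 × 10⁻¹¹ m = 78.0 pm.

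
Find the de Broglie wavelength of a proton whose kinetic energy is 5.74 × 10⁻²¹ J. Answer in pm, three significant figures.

λ = 151 pm

p = √(2mKE) = √(2 × 1.673 × 10⁻²⁷ × 5.740 × 10⁻²¹) = 4.382 × 10⁻²⁴ kg·m/s.
λ = h/p = 6.626 × 10⁻³⁴ / 4.382 × 10⁻²⁴ = 1.51 × 10⁻¹⁰ m = 151 pm.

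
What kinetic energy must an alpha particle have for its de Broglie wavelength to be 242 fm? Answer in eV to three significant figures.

KE = 3520 eV

p = h/λ = 6.626 × 10⁻³⁴ / 2.420 × 10⁻¹³ = 2.738 × 10⁻²¹ kg·m/s.
KE = p²/(2m) = (2.738 × 10⁻²¹)² / (2 × 6.645 × 10⁻²⁷) = 5.641 × 10⁻¹⁶ J = 3520 eV.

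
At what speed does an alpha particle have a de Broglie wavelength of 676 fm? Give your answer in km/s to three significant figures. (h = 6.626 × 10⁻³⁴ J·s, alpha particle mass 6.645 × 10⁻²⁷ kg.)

p = h/λ = 6.626 × 10⁻³⁴ / 6.760 × 10⁻¹³ = 9.802 × 10⁻²² kg·m/s.
v = p/m = 9.802 × 10⁻²² / 6.645 × 10⁻²⁷ = 1.48 × 10⁵ m/s = 148 km/s.

v = 148 km/s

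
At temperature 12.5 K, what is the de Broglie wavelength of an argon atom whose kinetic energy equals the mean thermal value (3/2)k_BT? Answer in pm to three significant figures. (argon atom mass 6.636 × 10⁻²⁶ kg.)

λ = 113 pm

KE = (3/2)k_BT = 1.5 × 1.381 × 10⁻²³ × 12.5 = 2.589 × 10⁻²² J.
p = √(2mKE) = √(2 × 6.636 × 10⁻²⁶ × 2.589 × 10⁻²²) = 5.862 × 10⁻²⁴ kg·m/s.
λ = h/p = 1.13 × 10⁻¹⁰ m = 113 pm.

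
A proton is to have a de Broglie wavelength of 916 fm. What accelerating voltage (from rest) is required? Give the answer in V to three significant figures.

p = h/λ = 6.626 × 10⁻³⁴ / 9.160 × 10⁻¹³ = 7.234 × 10⁻²² kg·m/s.
KE = p²/(2m) = 1.564 × 10⁻¹⁶ J.
V = KE/e = 1.564 × 10⁻¹⁶ / (1.602 × 10⁻¹⁹) = 976 V.

V = 976 V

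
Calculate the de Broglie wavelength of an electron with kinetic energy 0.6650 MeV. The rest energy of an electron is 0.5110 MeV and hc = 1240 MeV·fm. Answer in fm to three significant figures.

λ = 1170 fm

Total energy E = KE + m₀c² = 0.6650 + 0.5110 = 1.1760 MeV.
(pc)² = E² − (m₀c²)² = (1.1760)² − (0.5110)² = 1.122 MeV², so pc = 1.059 MeV.
λ = hc/(pc) = 1240 MeV·fm / 1.059 MeV = 1170 fm.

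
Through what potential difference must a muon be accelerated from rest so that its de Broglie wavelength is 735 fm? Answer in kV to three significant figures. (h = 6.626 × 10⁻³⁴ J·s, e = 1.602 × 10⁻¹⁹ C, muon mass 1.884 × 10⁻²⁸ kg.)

V = 13.5 kV

p = h/λ = 6.626 × 10⁻³⁴ / 7.350 × 10⁻¹³ = 9.015 × 10⁻²² kg·m/s.
KE = p²/(2m) = 2.157 × 10⁻¹⁵ J.
V = KE/e = 2.157 × 10⁻¹⁵ / (1.602 × 10⁻¹⁹) = 13.5 kV.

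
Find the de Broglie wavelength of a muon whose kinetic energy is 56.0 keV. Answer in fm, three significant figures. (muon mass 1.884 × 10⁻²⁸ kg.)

λ = 360 fm

KE = 56.0 keV = 8.971 × 10⁻¹⁵ J.
p = √(2mKE) = √(2 × 1.884 × 10⁻²⁸ × 8.971 × 10⁻¹⁵) = 1.839 × 10⁻²¹ kg·m/s.
λ = h/p = 6.626 × 10⁻³⁴ / 1.839 × 10⁻²¹ = 3.60 × 10⁻¹³ m = 360 fm.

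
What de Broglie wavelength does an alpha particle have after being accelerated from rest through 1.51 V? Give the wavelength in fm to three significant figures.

λ = 8260 fm

KE = 2eV = 2 × 1.602 × 10⁻¹⁹ × 1.510 = 4.838 × 10⁻¹⁹ J.
p = √(2mKE) = √(2 × 6.645 × 10⁻²⁷ × 4.838 × 10⁻¹⁹) = 8.019 × 10⁻²³ kg·m/s.
λ = h/p = 6.626 × 10⁻³⁴ / 8.019 × 10⁻²³ = 8.26 × 10⁻¹² m = 8260 fm.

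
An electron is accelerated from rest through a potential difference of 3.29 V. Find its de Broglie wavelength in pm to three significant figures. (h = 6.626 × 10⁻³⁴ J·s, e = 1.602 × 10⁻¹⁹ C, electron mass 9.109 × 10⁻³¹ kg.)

KE = eV = 1.602 × 10⁻¹⁹ × 3.290 = 5.271 × 10⁻¹⁹ J.
p = √(2mKE) = √(2 × 9.109 × 10⁻³¹ × 5.271 × 10⁻¹⁹) = 9.799 × 10⁻²⁵ kg·m/s.
λ = h/p = 6.626 × 10⁻³⁴ / 9.799 × 10⁻²⁵ = 6.76 × 10⁻¹⁰ m = 676 pm.

λ = 676 pm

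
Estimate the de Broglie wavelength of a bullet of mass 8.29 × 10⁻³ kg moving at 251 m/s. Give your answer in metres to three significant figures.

p = mv = 8.29 × 10⁻³ × 251 = 2.081 kg·m/s.
λ = h/p = 6.626 × 10⁻³⁴ / 2.081 = 3.18 × 10⁻³⁴ m.

λ = 3.18 × 10⁻³⁴ m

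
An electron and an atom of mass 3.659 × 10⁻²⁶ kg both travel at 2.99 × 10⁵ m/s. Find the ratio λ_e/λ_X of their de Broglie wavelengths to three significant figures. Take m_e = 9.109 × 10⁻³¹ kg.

At fixed v, p = mv so λ = h/(mv) ∝ 1/m.
λ_e/λ_X = m_X/m_e = 3.659 × 10⁻²⁶/9.109 × 10⁻³¹ = 4.02 × 10⁴.

λ_e/λ_X = 4.02 × 10⁴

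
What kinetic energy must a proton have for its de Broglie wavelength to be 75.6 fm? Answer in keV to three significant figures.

KE = 143 keV

p = h/λ = 6.626 × 10⁻³⁴ / 7.560 × 10⁻¹⁴ = 8.765 × 10⁻²¹ kg·m/s.
KE = p²/(2m) = (8.765 × 10⁻²¹)² / (2 × 1.673 × 10⁻²⁷) = 2.296 × 10⁻¹⁴ J = 143 keV.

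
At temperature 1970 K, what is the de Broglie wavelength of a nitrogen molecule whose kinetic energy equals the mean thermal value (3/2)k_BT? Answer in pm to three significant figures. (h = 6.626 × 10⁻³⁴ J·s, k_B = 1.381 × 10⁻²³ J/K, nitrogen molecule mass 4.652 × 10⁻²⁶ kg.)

KE = (3/2)k_BT = 1.5 × 1.381 × 10⁻²³ × 1970 = 4.081 × 10⁻²⁰ J.
p = √(2mKE) = √(2 × 4.652 × 10⁻²⁶ × 4.081 × 10⁻²⁰) = 6.162 × 10⁻²³ kg·m/s.
λ = h/p = 1.08 × 10⁻¹¹ m = 10.8 pm.

λ = 10.8 pm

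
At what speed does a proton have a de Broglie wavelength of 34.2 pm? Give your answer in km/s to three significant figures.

v = 11.6 km/s

p = h/λ = 6.626 × 10⁻³⁴ / 3.420 × 10⁻¹¹ = 1.937 × 10⁻²³ kg·m/s.
v = p/m = 1.937 × 10⁻²³ / 1.673 × 10⁻²⁷ = 1.16 × 10⁴ m/s = 11.6 km/s.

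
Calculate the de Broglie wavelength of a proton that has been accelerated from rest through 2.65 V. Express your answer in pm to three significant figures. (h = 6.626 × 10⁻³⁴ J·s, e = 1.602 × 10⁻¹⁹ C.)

KE = eV = 1.602 × 10⁻¹⁹ × 2.650 = 4.245 × 10⁻¹⁹ J.
p = √(2mKE) = √(2 × 1.673 × 10⁻²⁷ × 4.245 × 10⁻¹⁹) = 3.769 × 10⁻²³ kg·m/s.
λ = h/p = 6.626 × 10⁻³⁴ / 3.769 × 10⁻²³ = 1.76 × 10⁻¹¹ m = 17.6 pm.

λ = 17.6 pm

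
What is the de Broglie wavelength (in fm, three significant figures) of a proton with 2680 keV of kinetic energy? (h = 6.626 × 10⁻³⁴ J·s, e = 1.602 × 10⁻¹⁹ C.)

λ = 17.5 fm

KE = 2680 keV = 4.293 × 10⁻¹³ J.
p = √(2mKE) = √(2 × 1.673 × 10⁻²⁷ × 4.293 × 10⁻¹³) = 3.790 × 10⁻²⁰ kg·m/s.
λ = h/p = 6.626 × 10⁻³⁴ / 3.790 × 10⁻²⁰ = 1.75 × 10⁻¹⁴ m = 17.5 fm.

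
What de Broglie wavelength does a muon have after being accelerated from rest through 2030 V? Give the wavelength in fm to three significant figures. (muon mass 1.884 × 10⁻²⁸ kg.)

KE = eV = 1.602 × 10⁻¹⁹ × 2030 = 3.252 × 10⁻¹⁶ J.
p = √(2mKE) = √(2 × 1.884 × 10⁻²⁸ × 3.252 × 10⁻¹⁶) = 3.501 × 10⁻²² kg·m/s.
λ = h/p = 6.626 × 10⁻³⁴ / 3.501 × 10⁻²² = 1.89 × 10⁻¹² m = 1890 fm.

λ = 1890 fm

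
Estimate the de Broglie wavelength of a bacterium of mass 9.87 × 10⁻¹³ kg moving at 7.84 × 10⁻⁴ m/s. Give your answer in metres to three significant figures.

λ = 8.56 × 10⁻¹⁹ m

p = mv = 9.87 × 10⁻¹³ × 7.84 × 10⁻⁴ = 7.738 × 10⁻¹⁶ kg·m/s.
λ = h/p = 6.626 × 10⁻³⁴ / 7.738 × 10⁻¹⁶ = 8.56 × 10⁻¹⁹ m.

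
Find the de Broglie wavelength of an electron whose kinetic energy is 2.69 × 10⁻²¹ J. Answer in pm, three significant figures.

λ = 9470 pm

p = √(2mKE) = √(2 × 9.109 × 10⁻³¹ × 2.690 × 10⁻²¹) = 7.000 × 10⁻²⁶ kg·m/s.
λ = h/p = 6.626 × 10⁻³⁴ / 7.000 × 10⁻²⁶ = 9.47 × 10⁻⁹ m = 9470 pm.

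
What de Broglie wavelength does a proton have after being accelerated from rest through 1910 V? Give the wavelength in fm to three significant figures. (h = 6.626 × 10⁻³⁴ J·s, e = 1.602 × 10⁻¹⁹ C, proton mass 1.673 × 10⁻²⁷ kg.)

KE = eV = 1.602 × 10⁻¹⁹ × 1910 = 3.060 × 10⁻¹⁶ J.
p = √(2mKE) = √(2 × 1.673 × 10⁻²⁷ × 3.060 × 10⁻¹⁶) = 1.012 × 10⁻²¹ kg·m/s.
λ = h/p = 6.626 × 10⁻³⁴ / 1.012 × 10⁻²¹ = 6.55 × 10⁻¹³ m = 655 fm.

λ = 655 fm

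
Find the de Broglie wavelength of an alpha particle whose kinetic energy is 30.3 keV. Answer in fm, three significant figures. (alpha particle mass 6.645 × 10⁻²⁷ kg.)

λ = 82.5 fm

KE = 30.3 keV = 4.854 × 10⁻¹⁵ J.
p = √(2mKE) = √(2 × 6.645 × 10⁻²⁷ × 4.854 × 10⁻¹⁵) = 8.032 × 10⁻²¹ kg·m/s.
λ = h/p = 6.626 × 10⁻³⁴ / 8.032 × 10⁻²¹ = 8.25 × 10⁻¹⁴ m = 82.5 fm.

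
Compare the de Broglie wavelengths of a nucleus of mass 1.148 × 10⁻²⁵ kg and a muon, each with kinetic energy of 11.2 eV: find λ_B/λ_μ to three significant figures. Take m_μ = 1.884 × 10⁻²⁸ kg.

λ_B/λ_μ = 0.0405

At fixed KE, p = √(2mKE) so λ = h/p ∝ 1/√m.
λ_B/λ_μ = √(m_μ/m_B) = √(1.884 × 10⁻²⁸/1.148 × 10⁻²⁵) = √(1.641 × 10⁻³) = 0.0405.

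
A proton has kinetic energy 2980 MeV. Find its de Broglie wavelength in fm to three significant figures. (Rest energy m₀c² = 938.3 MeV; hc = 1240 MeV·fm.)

λ = 0.326 fm

Total energy E = KE + m₀c² = 2980 + 938.3 = 3918.3 MeV.
(pc)² = E² − (m₀c²)² = (3918.3)² − (938.3)² = 1.447 × 10⁷ MeV², so pc = 3804 MeV.
λ = hc/(pc) = 1240 MeV·fm / 3804 MeV = 0.326 fm.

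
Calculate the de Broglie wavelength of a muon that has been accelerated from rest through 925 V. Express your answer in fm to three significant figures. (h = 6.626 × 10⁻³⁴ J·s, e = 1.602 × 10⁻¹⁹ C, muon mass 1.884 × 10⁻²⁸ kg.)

λ = 2800 fm

KE = eV = 1.602 × 10⁻¹⁹ × 925.0 = 1.482 × 10⁻¹⁶ J.
p = √(2mKE) = √(2 × 1.884 × 10⁻²⁸ × 1.482 × 10⁻¹⁶) = 2.363 × 10⁻²² kg·m/s.
λ = h/p = 6.626 × 10⁻³⁴ / 2.363 × 10⁻²² = 2.80 × 10⁻¹² m = 2800 fm.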